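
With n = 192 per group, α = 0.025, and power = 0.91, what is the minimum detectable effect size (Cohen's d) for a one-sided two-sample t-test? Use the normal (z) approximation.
d ≈ 0.34

Minimum detectable effect (two-sample t-test, normal approximation):
d = (z_α + z_β) / √(n/2)
d = (1.960 + 1.341) / √(192/2)
d = 3.301 / 9.798
d ≈ 0.34

By Cohen's convention (0.2 small / 0.5 medium / 0.8 large): small effect.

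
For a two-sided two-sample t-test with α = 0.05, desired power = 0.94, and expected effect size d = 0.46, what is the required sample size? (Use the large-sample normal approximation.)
n = 117 per group

Sample size formula (two-sample t-test, normal approximation):
n = 2 · ((z_{α/2} + z_β) / d)²

z_{α/2} = 1.960 (for α = 0.05, two-sided)
z_β = 1.555 (for power = 0.94)
d = 0.46

n = 2 · ((1.960 + 1.555) / 0.46)²
n = 2 · (7.641)²
n ≈ 116.77
Round up to the next whole number: n = 117 per group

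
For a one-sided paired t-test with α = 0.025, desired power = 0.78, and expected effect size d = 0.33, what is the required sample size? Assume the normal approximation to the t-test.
n = 69 pairs

Sample size formula (paired t-test, normal approximation):
n = ((z_α + z_β) / d)²

z_α = 1.960 (for α = 0.025, one-sided)
z_β = 0.772 (for power = 0.78)
d = 0.33

n = ((1.960 + 0.772) / 0.33)²
n = (8.279)²
n ≈ 68.54
Round up to the next whole number: n = 69 pairs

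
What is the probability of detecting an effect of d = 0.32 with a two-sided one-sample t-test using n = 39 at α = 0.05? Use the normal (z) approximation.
Power ≈ 0.52

Power calculation (one-sample t-test, normal approximation):
z_β = d · √n - z_{α/2}
z_β = 0.32 · √39 - 1.960
z_β = 0.32 · 6.245 - 1.960
z_β = 0.038

Power = Φ(z_β) = Φ(0.038) ≈ 0.515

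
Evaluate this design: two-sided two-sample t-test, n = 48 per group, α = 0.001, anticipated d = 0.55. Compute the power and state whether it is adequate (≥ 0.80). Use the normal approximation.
Power ≈ 0.28; the study is underpowered (power < 0.80)

Power calculation (two-sample t-test, normal approximation):
z_β = d · √(n/2) - z_{α/2}
z_β = 0.55 · √(48/2) - 3.291
z_β = 0.55 · 4.899 - 3.291
z_β = -0.596

Power = Φ(z_β) = Φ(-0.596) ≈ 0.276

Effect size d = 0.55 is medium by Cohen's convention (0.2/0.5/0.8).

Threshold: power ≥ 0.80 is conventionally adequate.
Power ≈ 0.28 → the study is underpowered (power < 0.80).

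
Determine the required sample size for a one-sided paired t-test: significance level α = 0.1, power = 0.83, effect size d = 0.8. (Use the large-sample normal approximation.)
n = 8 pairs

Sample size formula (paired t-test, normal approximation):
n = ((z_α + z_β) / d)²

z_α = 1.282 (for α = 0.1, one-sided)
z_β = 0.954 (for power = 0.83)
d = 0.8

n = ((1.282 + 0.954) / 0.8)²
n = (2.795)²
n ≈ 7.81
Round up to the next whole number: n = 8 pairs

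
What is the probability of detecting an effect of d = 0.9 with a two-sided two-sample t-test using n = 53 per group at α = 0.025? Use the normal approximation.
Power ≈ 0.99

Power calculation (two-sample t-test, normal approximation):
z_β = d · √(n/2) - z_{α/2}
z_β = 0.9 · √(53/2) - 2.241
z_β = 0.9 · 5.148 - 2.241
z_β = 2.392

Power = Φ(z_β) = Φ(2.392) ≈ 0.992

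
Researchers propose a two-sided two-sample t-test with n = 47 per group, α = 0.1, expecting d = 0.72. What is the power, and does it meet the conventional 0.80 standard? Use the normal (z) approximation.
Power ≈ 0.97; the study is adequately powered (power ≥ 0.80)

Power calculation (two-sample t-test, normal approximation):
z_β = d · √(n/2) - z_{α/2}
z_β = 0.72 · √(47/2) - 1.645
z_β = 0.72 · 4.848 - 1.645
z_β = 1.845

Power = Φ(z_β) = Φ(1.845) ≈ 0.968

Effect size d = 0.72 is medium by Cohen's convention (0.2/0.5/0.8).

Threshold: power ≥ 0.80 is conventionally adequate.
Power ≈ 0.97 → the study is adequately powered (power ≥ 0.80).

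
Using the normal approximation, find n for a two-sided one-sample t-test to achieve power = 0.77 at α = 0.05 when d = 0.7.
n = 15

Sample size formula (one-sample t-test, normal approximation):
n = ((z_{α/2} + z_β) / d)²

z_{α/2} = 1.960 (for α = 0.05, two-sided)
z_β = 0.739 (for power = 0.77)
d = 0.7

n = ((1.960 + 0.739) / 0.7)²
n = (3.856)²
n ≈ 14.87
Round up to the next whole number: n = 15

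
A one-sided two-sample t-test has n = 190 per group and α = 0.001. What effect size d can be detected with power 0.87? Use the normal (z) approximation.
d ≈ 0.43

Minimum detectable effect (two-sample t-test, normal approximation):
d = (z_α + z_β) / √(n/2)
d = (3.090 + 1.126) / √(190/2)
d = 4.217 / 9.747
d ≈ 0.43

By Cohen's convention (0.2 small / 0.5 medium / 0.8 large): small effect.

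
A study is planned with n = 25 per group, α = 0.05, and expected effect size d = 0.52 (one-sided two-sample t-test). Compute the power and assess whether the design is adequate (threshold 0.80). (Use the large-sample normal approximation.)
Power ≈ 0.58; the study is underpowered (power < 0.80)

Power calculation (two-sample t-test, normal approximation):
z_β = d · √(n/2) - z_α
z_β = 0.52 · √(25/2) - 1.645
z_β = 0.52 · 3.536 - 1.645
z_β = 0.194

Power = Φ(z_β) = Φ(0.194) ≈ 0.577

Effect size d = 0.52 is medium by Cohen's convention (0.2/0.5/0.8).

Threshold: power ≥ 0.80 is conventionally adequate.
Power ≈ 0.58 → the study is underpowered (power < 0.80).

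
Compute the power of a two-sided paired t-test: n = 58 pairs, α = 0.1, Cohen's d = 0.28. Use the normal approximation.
Power ≈ 0.69

Power calculation (paired t-test, normal approximation):
z_β = d · √n - z_{α/2}
z_β = 0.28 · √58 - 1.645
z_β = 0.28 · 7.616 - 1.645
z_β = 0.488

Power = Φ(z_β) = Φ(0.488) ≈ 0.687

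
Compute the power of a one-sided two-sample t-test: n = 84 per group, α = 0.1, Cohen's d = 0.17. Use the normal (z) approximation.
Power ≈ 0.43

Power calculation (two-sample t-test, normal approximation):
z_β = d · √(n/2) - z_α
z_β = 0.17 · √(84/2) - 1.282
z_β = 0.17 · 6.481 - 1.282
z_β = -0.180

Power = Φ(z_β) = Φ(-0.180) ≈ 0.429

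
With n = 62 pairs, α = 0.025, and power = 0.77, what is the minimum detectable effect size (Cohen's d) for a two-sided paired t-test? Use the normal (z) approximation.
d ≈ 0.38

Minimum detectable effect (paired t-test, normal approximation):
d = (z_{α/2} + z_β) / √n
d = (2.241 + 0.739) / √62
d = 2.980 / 7.874
d ≈ 0.38

By Cohen's convention (0.2 small / 0.5 medium / 0.8 large): small effect.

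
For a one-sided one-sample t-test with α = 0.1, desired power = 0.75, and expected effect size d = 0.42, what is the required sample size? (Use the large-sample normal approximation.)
n = 22

Sample size formula (one-sample t-test, normal approximation):
n = ((z_α + z_β) / d)²

z_α = 1.282 (for α = 0.1, one-sided)
z_β = 0.674 (for power = 0.75)
d = 0.42

n = ((1.282 + 0.674) / 0.42)²
n = (4.657)²
n ≈ 21.69
Round up to the next whole number: n = 22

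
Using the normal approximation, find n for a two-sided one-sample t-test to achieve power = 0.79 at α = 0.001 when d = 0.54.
n = 58

Sample size formula (one-sample t-test, normal approximation):
n = ((z_{α/2} + z_β) / d)²

z_{α/2} = 3.291 (for α = 0.001, two-sided)
z_β = 0.806 (for power = 0.79)
d = 0.54

n = ((3.291 + 0.806) / 0.54)²
n = (7.587)²
n ≈ 57.56
Round up to the next whole number: n = 58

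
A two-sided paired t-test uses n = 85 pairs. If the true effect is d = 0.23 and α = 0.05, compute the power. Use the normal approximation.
Power ≈ 0.56

Power calculation (paired t-test, normal approximation):
z_β = d · √n - z_{α/2}
z_β = 0.23 · √85 - 1.960
z_β = 0.23 · 9.220 - 1.960
z_β = 0.161

Power = Φ(z_β) = Φ(0.161) ≈ 0.564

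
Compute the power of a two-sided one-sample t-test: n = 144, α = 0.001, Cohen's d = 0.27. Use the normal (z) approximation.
Power ≈ 0.48

Power calculation (one-sample t-test, normal approximation):
z_β = d · √n - z_{α/2}
z_β = 0.27 · √144 - 3.291
z_β = 0.27 · 12.000 - 3.291
z_β = -0.051

Power = Φ(z_β) = Φ(-0.051) ≈ 0.480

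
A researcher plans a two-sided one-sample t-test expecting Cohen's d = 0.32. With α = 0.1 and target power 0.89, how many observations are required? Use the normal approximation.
n = 81

Sample size formula (one-sample t-test, normal approximation):
n = ((z_{α/2} + z_β) / d)²

z_{α/2} = 1.645 (for α = 0.1, two-sided)
z_β = 1.227 (for power = 0.89)
d = 0.32

n = ((1.645 + 1.227) / 0.32)²
n = (8.975)²
n ≈ 80.55
Round up to the next whole number: n = 81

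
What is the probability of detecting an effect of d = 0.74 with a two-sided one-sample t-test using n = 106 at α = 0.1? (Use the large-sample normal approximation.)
Power ≈ 1.00

Power calculation (one-sample t-test, normal approximation):
z_β = d · √n - z_{α/2}
z_β = 0.74 · √106 - 1.645
z_β = 0.74 · 10.296 - 1.645
z_β = 5.974

Power = Φ(z_β) = Φ(5.974) ≈ 1.000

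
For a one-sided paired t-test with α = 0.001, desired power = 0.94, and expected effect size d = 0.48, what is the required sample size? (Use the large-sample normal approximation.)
n = 94 pairs

Sample size formula (paired t-test, normal approximation):
n = ((z_α + z_β) / d)²

z_α = 3.090 (for α = 0.001, one-sided)
z_β = 1.555 (for power = 0.94)
d = 0.48

n = ((3.090 + 1.555) / 0.48)²
n = (9.677)²
n ≈ 93.64
Round up to the next whole number: n = 94 pairs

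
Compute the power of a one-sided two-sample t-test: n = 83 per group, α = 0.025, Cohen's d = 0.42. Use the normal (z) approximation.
Power ≈ 0.77

Power calculation (two-sample t-test, normal approximation):
z_β = d · √(n/2) - z_α
z_β = 0.42 · √(83/2) - 1.960
z_β = 0.42 · 6.442 - 1.960
z_β = 0.746

Power = Φ(z_β) = Φ(0.746) ≈ 0.772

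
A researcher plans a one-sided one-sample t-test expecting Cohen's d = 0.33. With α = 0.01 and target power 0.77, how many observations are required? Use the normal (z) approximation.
n = 87

Sample size formula (one-sample t-test, normal approximation):
n = ((z_α + z_β) / d)²

z_α = 2.326 (for α = 0.01, one-sided)
z_β = 0.739 (for power = 0.77)
d = 0.33

n = ((2.326 + 0.739) / 0.33)²
n = (9.288)²
n ≈ 86.27
Round up to the next whole number: n = 87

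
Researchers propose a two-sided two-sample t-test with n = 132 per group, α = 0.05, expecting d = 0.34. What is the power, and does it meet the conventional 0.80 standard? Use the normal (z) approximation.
Power ≈ 0.79; the study is underpowered (power < 0.80)

Power calculation (two-sample t-test, normal approximation):
z_β = d · √(n/2) - z_{α/2}
z_β = 0.34 · √(132/2) - 1.960
z_β = 0.34 · 8.124 - 1.960
z_β = 0.802

Power = Φ(z_β) = Φ(0.802) ≈ 0.789

Effect size d = 0.34 is small by Cohen's convention (0.2/0.5/0.8).

Threshold: power ≥ 0.80 is conventionally adequate.
Power ≈ 0.79 → the study is underpowered (power < 0.80).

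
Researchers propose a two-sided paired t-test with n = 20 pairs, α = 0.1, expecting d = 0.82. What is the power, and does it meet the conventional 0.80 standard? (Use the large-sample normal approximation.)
Power ≈ 0.98; the study is adequately powered (power ≥ 0.80)

Power calculation (paired t-test, normal approximation):
z_β = d · √n - z_{α/2}
z_β = 0.82 · √20 - 1.645
z_β = 0.82 · 4.472 - 1.645
z_β = 2.022

Power = Φ(z_β) = Φ(2.022) ≈ 0.978

Effect size d = 0.82 is large by Cohen's convention (0.2/0.5/0.8).

Threshold: power ≥ 0.80 is conventionally adequate.
Power ≈ 0.98 → the study is adequately powered (power ≥ 0.80).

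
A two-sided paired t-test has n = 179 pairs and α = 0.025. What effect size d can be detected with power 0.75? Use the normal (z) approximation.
d ≈ 0.22

Minimum detectable effect (paired t-test, normal approximation):
d = (z_{α/2} + z_β) / √n
d = (2.241 + 0.674) / √179
d = 2.916 / 13.379
d ≈ 0.22

By Cohen's convention (0.2 small / 0.5 medium / 0.8 large): small effect.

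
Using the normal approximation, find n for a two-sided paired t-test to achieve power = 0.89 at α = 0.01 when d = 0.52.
n = 54 pairs

Sample size formula (paired t-test, normal approximation):
n = ((z_{α/2} + z_β) / d)²

z_{α/2} = 2.576 (for α = 0.01, two-sided)
z_β = 1.227 (for power = 0.89)
d = 0.52

n = ((2.576 + 1.227) / 0.52)²
n = (7.313)²
n ≈ 53.48
Round up to the next whole number: n = 54 pairs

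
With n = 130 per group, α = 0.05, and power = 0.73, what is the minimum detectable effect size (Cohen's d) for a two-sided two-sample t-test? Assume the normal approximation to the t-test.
d ≈ 0.32

Minimum detectable effect (two-sample t-test, normal approximation):
d = (z_{α/2} + z_β) / √(n/2)
d = (1.960 + 0.613) / √(130/2)
d = 2.573 / 8.062
d ≈ 0.32

By Cohen's convention (0.2 small / 0.5 medium / 0.8 large): small effect.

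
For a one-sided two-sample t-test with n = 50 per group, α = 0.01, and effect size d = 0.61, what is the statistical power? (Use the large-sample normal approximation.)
Power ≈ 0.77

Power calculation (two-sample t-test, normal approximation):
z_β = d · √(n/2) - z_α
z_β = 0.61 · √(50/2) - 2.326
z_β = 0.61 · 5.000 - 2.326
z_β = 0.724

Power = Φ(z_β) = Φ(0.724) ≈ 0.765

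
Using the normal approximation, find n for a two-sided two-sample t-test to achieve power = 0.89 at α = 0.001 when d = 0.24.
n = 709 per group

Sample size formula (two-sample t-test, normal approximation):
n = 2 · ((z_{α/2} + z_β) / d)²

z_{α/2} = 3.291 (for α = 0.001, two-sided)
z_β = 1.227 (for power = 0.89)
d = 0.24

n = 2 · ((3.291 + 1.227) / 0.24)²
n = 2 · (18.825)²
n ≈ 708.76
Round up to the next whole number: n = 709 per group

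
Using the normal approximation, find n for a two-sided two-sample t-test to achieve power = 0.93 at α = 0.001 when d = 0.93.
n = 53 per group

Sample size formula (two-sample t-test, normal approximation):
n = 2 · ((z_{α/2} + z_β) / d)²

z_{α/2} = 3.291 (for α = 0.001, two-sided)
z_β = 1.476 (for power = 0.93)
d = 0.93

n = 2 · ((3.291 + 1.476) / 0.93)²
n = 2 · (5.126)²
n ≈ 52.55
Round up to the next whole number: n = 53 per group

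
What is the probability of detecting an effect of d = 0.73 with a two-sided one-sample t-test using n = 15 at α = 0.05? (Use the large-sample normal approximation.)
Power ≈ 0.81

Power calculation (one-sample t-test, normal approximation):
z_β = d · √n - z_{α/2}
z_β = 0.73 · √15 - 1.960
z_β = 0.73 · 3.873 - 1.960
z_β = 0.867

Power = Φ(z_β) = Φ(0.867) ≈ 0.807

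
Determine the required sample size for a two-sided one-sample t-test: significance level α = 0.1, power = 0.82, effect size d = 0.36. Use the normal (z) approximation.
n = 51

Sample size formula (one-sample t-test, normal approximation):
n = ((z_{α/2} + z_β) / d)²

z_{α/2} = 1.645 (for α = 0.1, two-sided)
z_β = 0.915 (for power = 0.82)
d = 0.36

n = ((1.645 + 0.915) / 0.36)²
n = (7.111)²
n ≈ 50.57
Round up to the next whole number: n = 51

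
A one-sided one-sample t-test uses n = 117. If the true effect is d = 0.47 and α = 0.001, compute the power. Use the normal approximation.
Power ≈ 0.98

Power calculation (one-sample t-test, normal approximation):
z_β = d · √n - z_α
z_β = 0.47 · √117 - 3.090
z_β = 0.47 · 10.817 - 3.090
z_β = 1.994

Power = Φ(z_β) = Φ(1.994) ≈ 0.977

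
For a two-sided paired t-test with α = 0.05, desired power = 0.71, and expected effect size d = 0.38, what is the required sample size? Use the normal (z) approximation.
n = 44 pairs

Sample size formula (paired t-test, normal approximation):
n = ((z_{α/2} + z_β) / d)²

z_{α/2} = 1.960 (for α = 0.05, two-sided)
z_β = 0.553 (for power = 0.71)
d = 0.38

n = ((1.960 + 0.553) / 0.38)²
n = (6.613)²
n ≈ 43.73
Round up to the next whole number: n = 44 pairs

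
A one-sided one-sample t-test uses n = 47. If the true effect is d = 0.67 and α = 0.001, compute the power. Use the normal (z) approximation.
Power ≈ 0.93

Power calculation (one-sample t-test, normal approximation):
z_β = d · √n - z_α
z_β = 0.67 · √47 - 3.090
z_β = 0.67 · 6.856 - 3.090
z_β = 1.503

Power = Φ(z_β) = Φ(1.503) ≈ 0.934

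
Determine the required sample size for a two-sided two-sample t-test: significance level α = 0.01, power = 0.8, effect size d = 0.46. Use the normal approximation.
n = 111 per group

Sample size formula (two-sample t-test, normal approximation):
n = 2 · ((z_{α/2} + z_β) / d)²

z_{α/2} = 2.576 (for α = 0.01, two-sided)
z_β = 0.842 (for power = 0.8)
d = 0.46

n = 2 · ((2.576 + 0.842) / 0.46)²
n = 2 · (7.430)²
n ≈ 110.41
Round up to the next whole number: n = 111 per group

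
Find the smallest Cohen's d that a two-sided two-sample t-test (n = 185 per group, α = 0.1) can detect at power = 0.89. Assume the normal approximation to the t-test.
d ≈ 0.30

Minimum detectable effect (two-sample t-test, normal approximation):
d = (z_{α/2} + z_β) / √(n/2)
d = (1.645 + 1.227) / √(185/2)
d = 2.871 / 9.618
d ≈ 0.30

By Cohen's convention (0.2 small / 0.5 medium / 0.8 large): small effect.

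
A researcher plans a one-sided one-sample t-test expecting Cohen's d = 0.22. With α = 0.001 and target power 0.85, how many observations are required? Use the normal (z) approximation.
n = 352

Sample size formula (one-sample t-test, normal approximation):
n = ((z_α + z_β) / d)²

z_α = 3.090 (for α = 0.001, one-sided)
z_β = 1.036 (for power = 0.85)
d = 0.22

n = ((3.090 + 1.036) / 0.22)²
n = (18.755)²
n ≈ 351.75
Round up to the next whole number: n = 352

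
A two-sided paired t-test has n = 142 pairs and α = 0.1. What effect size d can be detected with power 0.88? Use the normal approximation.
d ≈ 0.24

Minimum detectable effect (paired t-test, normal approximation):
d = (z_{α/2} + z_β) / √n
d = (1.645 + 1.175) / √142
d = 2.820 / 11.916
d ≈ 0.24

By Cohen's convention (0.2 small / 0.5 medium / 0.8 large): small effect.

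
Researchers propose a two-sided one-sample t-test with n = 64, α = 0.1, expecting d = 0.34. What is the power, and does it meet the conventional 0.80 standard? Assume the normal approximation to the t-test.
Power ≈ 0.86; the study is adequately powered (power ≥ 0.80)

Power calculation (one-sample t-test, normal approximation):
z_β = d · √n - z_{α/2}
z_β = 0.34 · √64 - 1.645
z_β = 0.34 · 8.000 - 1.645
z_β = 1.075

Power = Φ(z_β) = Φ(1.075) ≈ 0.859

Effect size d = 0.34 is small by Cohen's convention (0.2/0.5/0.8).

Threshold: power ≥ 0.80 is conventionally adequate.
Power ≈ 0.86 → the study is adequately powered (power ≥ 0.80).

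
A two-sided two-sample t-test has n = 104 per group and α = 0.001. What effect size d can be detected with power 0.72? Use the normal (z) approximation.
d ≈ 0.54

Minimum detectable effect (two-sample t-test, normal approximation):
d = (z_{α/2} + z_β) / √(n/2)
d = (3.291 + 0.583) / √(104/2)
d = 3.873 / 7.211
d ≈ 0.54

By Cohen's convention (0.2 small / 0.5 medium / 0.8 large): medium effect.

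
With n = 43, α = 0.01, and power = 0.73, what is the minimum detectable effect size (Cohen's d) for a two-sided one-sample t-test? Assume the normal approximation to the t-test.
d ≈ 0.49

Minimum detectable effect (one-sample t-test, normal approximation):
d = (z_{α/2} + z_β) / √n
d = (2.576 + 0.613) / √43
d = 3.189 / 6.557
d ≈ 0.49

By Cohen's convention (0.2 small / 0.5 medium / 0.8 large): small effect.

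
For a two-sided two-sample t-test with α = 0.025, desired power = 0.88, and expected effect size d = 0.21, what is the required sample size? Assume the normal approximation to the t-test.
n = 530 per group

Sample size formula (two-sample t-test, normal approximation):
n = 2 · ((z_{α/2} + z_β) / d)²

z_{α/2} = 2.241 (for α = 0.025, two-sided)
z_β = 1.175 (for power = 0.88)
d = 0.21

n = 2 · ((2.241 + 1.175) / 0.21)²
n = 2 · (16.267)²
n ≈ 529.23
Round up to the next whole number: n = 530 per group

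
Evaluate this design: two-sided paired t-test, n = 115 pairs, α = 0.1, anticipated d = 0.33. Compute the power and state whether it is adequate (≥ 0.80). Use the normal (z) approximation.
Power ≈ 0.97; the study is adequately powered (power ≥ 0.80)

Power calculation (paired t-test, normal approximation):
z_β = d · √n - z_{α/2}
z_β = 0.33 · √115 - 1.645
z_β = 0.33 · 10.724 - 1.645
z_β = 1.894

Power = Φ(z_β) = Φ(1.894) ≈ 0.971

Effect size d = 0.33 is small by Cohen's convention (0.2/0.5/0.8).

Threshold: power ≥ 0.80 is conventionally adequate.
Power ≈ 0.97 → the study is adequately powered (power ≥ 0.80).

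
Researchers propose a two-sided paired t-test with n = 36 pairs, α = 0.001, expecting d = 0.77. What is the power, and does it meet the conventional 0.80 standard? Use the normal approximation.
Power ≈ 0.91; the study is adequately powered (power ≥ 0.80)

Power calculation (paired t-test, normal approximation):
z_β = d · √n - z_{α/2}
z_β = 0.77 · √36 - 3.291
z_β = 0.77 · 6.000 - 3.291
z_β = 1.329

Power = Φ(z_β) = Φ(1.329) ≈ 0.908

Effect size d = 0.77 is medium by Cohen's convention (0.2/0.5/0.8).

Threshold: power ≥ 0.80 is conventionally adequate.
Power ≈ 0.91 → the study is adequately powered (power ≥ 0.80).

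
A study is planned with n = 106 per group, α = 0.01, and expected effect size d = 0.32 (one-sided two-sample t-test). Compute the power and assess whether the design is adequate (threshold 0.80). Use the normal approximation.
Power ≈ 0.50; the study is underpowered (power < 0.80)

Power calculation (two-sample t-test, normal approximation):
z_β = d · √(n/2) - z_α
z_β = 0.32 · √(106/2) - 2.326
z_β = 0.32 · 7.280 - 2.326
z_β = 0.003

Power = Φ(z_β) = Φ(0.003) ≈ 0.501

Effect size d = 0.32 is small by Cohen's convention (0.2/0.5/0.8).

Threshold: power ≥ 0.80 is conventionally adequate.
Power ≈ 0.50 → the study is underpowered (power < 0.80).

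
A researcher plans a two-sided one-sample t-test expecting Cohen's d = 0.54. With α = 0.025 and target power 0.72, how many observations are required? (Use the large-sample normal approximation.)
n = 28

Sample size formula (one-sample t-test, normal approximation):
n = ((z_{α/2} + z_β) / d)²

z_{α/2} = 2.241 (for α = 0.025, two-sided)
z_β = 0.583 (for power = 0.72)
d = 0.54

n = ((2.241 + 0.583) / 0.54)²
n = (5.230)²
n ≈ 27.35
Round up to the next whole number: n = 28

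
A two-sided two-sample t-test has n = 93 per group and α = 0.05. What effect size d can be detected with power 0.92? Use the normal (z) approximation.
d ≈ 0.49

Minimum detectable effect (two-sample t-test, normal approximation):
d = (z_{α/2} + z_β) / √(n/2)
d = (1.960 + 1.405) / √(93/2)
d = 3.365 / 6.819
d ≈ 0.49

By Cohen's convention (0.2 small / 0.5 medium / 0.8 large): small effect.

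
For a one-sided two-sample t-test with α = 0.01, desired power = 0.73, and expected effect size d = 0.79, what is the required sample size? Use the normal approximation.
n = 28 per group

Sample size formula (two-sample t-test, normal approximation):
n = 2 · ((z_α + z_β) / d)²

z_α = 2.326 (for α = 0.01, one-sided)
z_β = 0.613 (for power = 0.73)
d = 0.79

n = 2 · ((2.326 + 0.613) / 0.79)²
n = 2 · (3.720)²
n ≈ 27.68
Round up to the next whole number: n = 28 per group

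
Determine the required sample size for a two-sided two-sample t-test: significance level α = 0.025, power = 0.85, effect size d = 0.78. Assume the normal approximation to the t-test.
n = 36 per group

Sample size formula (two-sample t-test, normal approximation):
n = 2 · ((z_{α/2} + z_β) / d)²

z_{α/2} = 2.241 (for α = 0.025, two-sided)
z_β = 1.036 (for power = 0.85)
d = 0.78

n = 2 · ((2.241 + 1.036) / 0.78)²
n = 2 · (4.201)²
n ≈ 35.30
Round up to the next whole number: n = 36 per group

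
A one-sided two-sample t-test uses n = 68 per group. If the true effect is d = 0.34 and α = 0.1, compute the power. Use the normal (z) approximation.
Power ≈ 0.76

Power calculation (two-sample t-test, normal approximation):
z_β = d · √(n/2) - z_α
z_β = 0.34 · √(68/2) - 1.282
z_β = 0.34 · 5.831 - 1.282
z_β = 0.701

Power = Φ(z_β) = Φ(0.701) ≈ 0.758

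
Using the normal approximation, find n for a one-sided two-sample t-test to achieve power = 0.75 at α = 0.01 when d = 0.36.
n = 139 per group

Sample size formula (two-sample t-test, normal approximation):
n = 2 · ((z_α + z_β) / d)²

z_α = 2.326 (for α = 0.01, one-sided)
z_β = 0.674 (for power = 0.75)
d = 0.36

n = 2 · ((2.326 + 0.674) / 0.36)²
n = 2 · (8.333)²
n ≈ 138.88
Round up to the next whole number: n = 139 per group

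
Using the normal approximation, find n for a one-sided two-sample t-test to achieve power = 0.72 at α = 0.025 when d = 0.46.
n = 62 per group

Sample size formula (two-sample t-test, normal approximation):
n = 2 · ((z_α + z_β) / d)²

z_α = 1.960 (for α = 0.025, one-sided)
z_β = 0.583 (for power = 0.72)
d = 0.46

n = 2 · ((1.960 + 0.583) / 0.46)²
n = 2 · (5.528)²
n ≈ 61.12
Round up to the next whole number: n = 62 per group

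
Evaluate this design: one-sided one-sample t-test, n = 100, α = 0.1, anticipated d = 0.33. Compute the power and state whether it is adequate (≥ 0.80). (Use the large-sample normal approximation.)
Power ≈ 0.98; the study is adequately powered (power ≥ 0.80)

Power calculation (one-sample t-test, normal approximation):
z_β = d · √n - z_α
z_β = 0.33 · √100 - 1.282
z_β = 0.33 · 10.000 - 1.282
z_β = 2.018

Power = Φ(z_β) = Φ(2.018) ≈ 0.978

Effect size d = 0.33 is small by Cohen's convention (0.2/0.5/0.8).

Threshold: power ≥ 0.80 is conventionally adequate.
Power ≈ 0.98 → the study is adequately powered (power ≥ 0.80).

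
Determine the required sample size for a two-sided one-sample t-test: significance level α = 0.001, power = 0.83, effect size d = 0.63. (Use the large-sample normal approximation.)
n = 46

Sample size formula (one-sample t-test, normal approximation):
n = ((z_{α/2} + z_β) / d)²

z_{α/2} = 3.291 (for α = 0.001, two-sided)
z_β = 0.954 (for power = 0.83)
d = 0.63

n = ((3.291 + 0.954) / 0.63)²
n = (6.738)²
n ≈ 45.40
Round up to the next whole number: n = 46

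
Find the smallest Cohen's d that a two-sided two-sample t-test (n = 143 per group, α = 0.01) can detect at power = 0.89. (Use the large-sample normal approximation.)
d ≈ 0.45

Minimum detectable effect (two-sample t-test, normal approximation):
d = (z_{α/2} + z_β) / √(n/2)
d = (2.576 + 1.227) / √(143/2)
d = 3.802 / 8.456
d ≈ 0.45

By Cohen's convention (0.2 small / 0.5 medium / 0.8 large): small effect.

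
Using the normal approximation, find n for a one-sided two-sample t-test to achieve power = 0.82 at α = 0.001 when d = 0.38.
n = 223 per group

Sample size formula (two-sample t-test, normal approximation):
n = 2 · ((z_α + z_β) / d)²

z_α = 3.090 (for α = 0.001, one-sided)
z_β = 0.915 (for power = 0.82)
d = 0.38

n = 2 · ((3.090 + 0.915) / 0.38)²
n = 2 · (10.539)²
n ≈ 222.14
Round up to the next whole number: n = 223 per group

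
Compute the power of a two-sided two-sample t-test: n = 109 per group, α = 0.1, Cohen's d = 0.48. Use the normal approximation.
Power ≈ 0.97

Power calculation (two-sample t-test, normal approximation):
z_β = d · √(n/2) - z_{α/2}
z_β = 0.48 · √(109/2) - 1.645
z_β = 0.48 · 7.382 - 1.645
z_β = 1.899

Power = Φ(z_β) = Φ(1.899) ≈ 0.971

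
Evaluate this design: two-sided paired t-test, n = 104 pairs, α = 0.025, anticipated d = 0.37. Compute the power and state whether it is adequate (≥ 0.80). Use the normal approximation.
Power ≈ 0.94; the study is adequately powered (power ≥ 0.80)

Power calculation (paired t-test, normal approximation):
z_β = d · √n - z_{α/2}
z_β = 0.37 · √104 - 2.241
z_β = 0.37 · 10.198 - 2.241
z_β = 1.532

Power = Φ(z_β) = Φ(1.532) ≈ 0.937

Effect size d = 0.37 is small by Cohen's convention (0.2/0.5/0.8).

Threshold: power ≥ 0.80 is conventionally adequate.
Power ≈ 0.94 → the study is adequately powered (power ≥ 0.80).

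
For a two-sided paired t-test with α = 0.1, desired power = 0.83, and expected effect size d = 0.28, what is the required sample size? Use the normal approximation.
n = 87 pairs

Sample size formula (paired t-test, normal approximation):
n = ((z_{α/2} + z_β) / d)²

z_{α/2} = 1.645 (for α = 0.1, two-sided)
z_β = 0.954 (for power = 0.83)
d = 0.28

n = ((1.645 + 0.954) / 0.28)²
n = (9.282)²
n ≈ 86.16
Round up to the next whole number: n = 87 pairs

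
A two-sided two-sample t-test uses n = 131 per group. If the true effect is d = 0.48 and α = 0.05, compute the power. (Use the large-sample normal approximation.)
Power ≈ 0.97

Power calculation (two-sample t-test, normal approximation):
z_β = d · √(n/2) - z_{α/2}
z_β = 0.48 · √(131/2) - 1.960
z_β = 0.48 · 8.093 - 1.960
z_β = 1.925

Power = Φ(z_β) = Φ(1.925) ≈ 0.973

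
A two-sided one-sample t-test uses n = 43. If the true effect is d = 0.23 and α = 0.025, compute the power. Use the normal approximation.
Power ≈ 0.23

Power calculation (one-sample t-test, normal approximation):
z_β = d · √n - z_{α/2}
z_β = 0.23 · √43 - 2.241
z_β = 0.23 · 6.557 - 2.241
z_β = -0.733

Power = Φ(z_β) = Φ(-0.733) ≈ 0.232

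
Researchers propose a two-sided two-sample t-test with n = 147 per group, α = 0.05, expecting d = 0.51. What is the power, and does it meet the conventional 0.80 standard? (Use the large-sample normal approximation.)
Power ≈ 0.99; the study is adequately powered (power ≥ 0.80)

Power calculation (two-sample t-test, normal approximation):
z_β = d · √(n/2) - z_{α/2}
z_β = 0.51 · √(147/2) - 1.960
z_β = 0.51 · 8.573 - 1.960
z_β = 2.412

Power = Φ(z_β) = Φ(2.412) ≈ 0.992

Effect size d = 0.51 is medium by Cohen's convention (0.2/0.5/0.8).

Threshold: power ≥ 0.80 is conventionally adequate.
Power ≈ 0.99 → the study is adequately powered (power ≥ 0.80).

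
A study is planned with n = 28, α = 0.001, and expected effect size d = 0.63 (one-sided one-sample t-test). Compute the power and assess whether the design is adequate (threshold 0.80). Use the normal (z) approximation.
Power ≈ 0.60; the study is underpowered (power < 0.80)

Power calculation (one-sample t-test, normal approximation):
z_β = d · √n - z_α
z_β = 0.63 · √28 - 3.090
z_β = 0.63 · 5.292 - 3.090
z_β = 0.243

Power = Φ(z_β) = Φ(0.243) ≈ 0.596

Effect size d = 0.63 is medium by Cohen's convention (0.2/0.5/0.8).

Threshold: power ≥ 0.80 is conventionally adequate.
Power ≈ 0.60 → the study is underpowered (power < 0.80).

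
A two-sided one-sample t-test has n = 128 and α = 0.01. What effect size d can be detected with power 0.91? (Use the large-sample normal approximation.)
d ≈ 0.35

Minimum detectable effect (one-sample t-test, normal approximation):
d = (z_{α/2} + z_β) / √n
d = (2.576 + 1.341) / √128
d = 3.917 / 11.314
d ≈ 0.35

By Cohen's convention (0.2 small / 0.5 medium / 0.8 large): small effect.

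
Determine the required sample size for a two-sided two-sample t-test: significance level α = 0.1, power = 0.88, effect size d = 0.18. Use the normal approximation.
n = 491 per group

Sample size formula (two-sample t-test, normal approximation):
n = 2 · ((z_{α/2} + z_β) / d)²

z_{α/2} = 1.645 (for α = 0.1, two-sided)
z_β = 1.175 (for power = 0.88)
d = 0.18

n = 2 · ((1.645 + 1.175) / 0.18)²
n = 2 · (15.667)²
n ≈ 490.91
Round up to the next whole number: n = 491 per group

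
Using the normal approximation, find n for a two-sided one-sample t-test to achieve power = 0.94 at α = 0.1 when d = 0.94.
n = 12

Sample size formula (one-sample t-test, normal approximation):
n = ((z_{α/2} + z_β) / d)²

z_{α/2} = 1.645 (for α = 0.1, two-sided)
z_β = 1.555 (for power = 0.94)
d = 0.94

n = ((1.645 + 1.555) / 0.94)²
n = (3.404)²
n ≈ 11.59
Round up to the next whole number: n = 12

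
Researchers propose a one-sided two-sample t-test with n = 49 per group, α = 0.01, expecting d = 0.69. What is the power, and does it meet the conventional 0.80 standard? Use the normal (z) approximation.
Power ≈ 0.86; the study is adequately powered (power ≥ 0.80)

Power calculation (two-sample t-test, normal approximation):
z_β = d · √(n/2) - z_α
z_β = 0.69 · √(49/2) - 2.326
z_β = 0.69 · 4.950 - 2.326
z_β = 1.089

Power = Φ(z_β) = Φ(1.089) ≈ 0.862

Effect size d = 0.69 is medium by Cohen's convention (0.2/0.5/0.8).

Threshold: power ≥ 0.80 is conventionally adequate.
Power ≈ 0.86 → the study is adequately powered (power ≥ 0.80).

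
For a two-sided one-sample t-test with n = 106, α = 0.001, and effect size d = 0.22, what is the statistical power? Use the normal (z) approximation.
Power ≈ 0.15

Power calculation (one-sample t-test, normal approximation):
z_β = d · √n - z_{α/2}
z_β = 0.22 · √106 - 3.291
z_β = 0.22 · 10.296 - 3.291
z_β = -1.025

Power = Φ(z_β) = Φ(-1.025) ≈ 0.153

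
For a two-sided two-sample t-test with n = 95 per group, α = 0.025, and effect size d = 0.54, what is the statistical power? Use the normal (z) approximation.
Power ≈ 0.93

Power calculation (two-sample t-test, normal approximation):
z_β = d · √(n/2) - z_{α/2}
z_β = 0.54 · √(95/2) - 2.241
z_β = 0.54 · 6.892 - 2.241
z_β = 1.480

Power = Φ(z_β) = Φ(1.480) ≈ 0.931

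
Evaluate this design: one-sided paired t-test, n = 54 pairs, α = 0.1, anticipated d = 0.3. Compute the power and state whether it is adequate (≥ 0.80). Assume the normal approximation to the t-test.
Power ≈ 0.82; the study is adequately powered (power ≥ 0.80)

Power calculation (paired t-test, normal approximation):
z_β = d · √n - z_α
z_β = 0.3 · √54 - 1.282
z_β = 0.3 · 7.348 - 1.282
z_β = 0.923

Power = Φ(z_β) = Φ(0.923) ≈ 0.822

Effect size d = 0.3 is small by Cohen's convention (0.2/0.5/0.8).

Threshold: power ≥ 0.80 is conventionally adequate.
Power ≈ 0.82 → the study is adequately powered (power ≥ 0.80).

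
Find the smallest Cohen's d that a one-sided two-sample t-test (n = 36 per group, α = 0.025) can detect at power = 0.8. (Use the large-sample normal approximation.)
d ≈ 0.66

Minimum detectable effect (two-sample t-test, normal approximation):
d = (z_α + z_β) / √(n/2)
d = (1.960 + 0.842) / √(36/2)
d = 2.802 / 4.243
d ≈ 0.66

By Cohen's convention (0.2 small / 0.5 medium / 0.8 large): medium effect.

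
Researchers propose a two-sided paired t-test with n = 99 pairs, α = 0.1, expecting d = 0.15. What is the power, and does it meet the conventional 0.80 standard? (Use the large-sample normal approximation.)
Power ≈ 0.44; the study is underpowered (power < 0.80)

Power calculation (paired t-test, normal approximation):
z_β = d · √n - z_{α/2}
z_β = 0.15 · √99 - 1.645
z_β = 0.15 · 9.950 - 1.645
z_β = -0.152

Power = Φ(z_β) = Φ(-0.152) ≈ 0.439

Effect size d = 0.15 is very small by Cohen's convention (0.2/0.5/0.8).

Threshold: power ≥ 0.80 is conventionally adequate.
Power ≈ 0.44 → the study is underpowered (power < 0.80).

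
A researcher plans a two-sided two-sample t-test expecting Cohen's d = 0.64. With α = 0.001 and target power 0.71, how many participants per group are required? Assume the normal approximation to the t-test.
n = 73 per group

Sample size formula (two-sample t-test, normal approximation):
n = 2 · ((z_{α/2} + z_β) / d)²

z_{α/2} = 3.291 (for α = 0.001, two-sided)
z_β = 0.553 (for power = 0.71)
d = 0.64

n = 2 · ((3.291 + 0.553) / 0.64)²
n = 2 · (6.006)²
n ≈ 72.14
Round up to the next whole number: n = 73 per group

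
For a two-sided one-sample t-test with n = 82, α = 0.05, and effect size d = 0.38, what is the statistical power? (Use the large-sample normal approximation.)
Power ≈ 0.93

Power calculation (one-sample t-test, normal approximation):
z_β = d · √n - z_{α/2}
z_β = 0.38 · √82 - 1.960
z_β = 0.38 · 9.055 - 1.960
z_β = 1.481

Power = Φ(z_β) = Φ(1.481) ≈ 0.931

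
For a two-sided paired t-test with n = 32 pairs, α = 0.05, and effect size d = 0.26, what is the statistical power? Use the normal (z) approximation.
Power ≈ 0.31

Power calculation (paired t-test, normal approximation):
z_β = d · √n - z_{α/2}
z_β = 0.26 · √32 - 1.960
z_β = 0.26 · 5.657 - 1.960
z_β = -0.489

Power = Φ(z_β) = Φ(-0.489) ≈ 0.312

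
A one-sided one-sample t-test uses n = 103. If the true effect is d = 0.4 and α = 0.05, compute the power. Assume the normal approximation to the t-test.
Power ≈ 0.99

Power calculation (one-sample t-test, normal approximation):
z_β = d · √n - z_α
z_β = 0.4 · √103 - 1.645
z_β = 0.4 · 10.149 - 1.645
z_β = 2.415

Power = Φ(z_β) = Φ(2.415) ≈ 0.992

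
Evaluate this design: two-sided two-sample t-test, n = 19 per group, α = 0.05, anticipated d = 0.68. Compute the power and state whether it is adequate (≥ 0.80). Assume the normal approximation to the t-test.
Power ≈ 0.55; the study is underpowered (power < 0.80)

Power calculation (two-sample t-test, normal approximation):
z_β = d · √(n/2) - z_{α/2}
z_β = 0.68 · √(19/2) - 1.960
z_β = 0.68 · 3.082 - 1.960
z_β = 0.136

Power = Φ(z_β) = Φ(0.136) ≈ 0.554

Effect size d = 0.68 is medium by Cohen's convention (0.2/0.5/0.8).

Threshold: power ≥ 0.80 is conventionally adequate.
Power ≈ 0.55 → the study is underpowered (power < 0.80).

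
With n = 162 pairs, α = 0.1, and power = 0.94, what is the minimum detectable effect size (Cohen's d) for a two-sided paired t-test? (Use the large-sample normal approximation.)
d ≈ 0.25

Minimum detectable effect (paired t-test, normal approximation):
d = (z_{α/2} + z_β) / √n
d = (1.645 + 1.555) / √162
d = 3.200 / 12.728
d ≈ 0.25

By Cohen's convention (0.2 small / 0.5 medium / 0.8 large): small effect.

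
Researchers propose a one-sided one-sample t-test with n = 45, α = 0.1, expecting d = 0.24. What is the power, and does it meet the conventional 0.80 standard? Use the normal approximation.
Power ≈ 0.63; the study is underpowered (power < 0.80)

Power calculation (one-sample t-test, normal approximation):
z_β = d · √n - z_α
z_β = 0.24 · √45 - 1.282
z_β = 0.24 · 6.708 - 1.282
z_β = 0.328

Power = Φ(z_β) = Φ(0.328) ≈ 0.629

Effect size d = 0.24 is small by Cohen's convention (0.2/0.5/0.8).

Threshold: power ≥ 0.80 is conventionally adequate.
Power ≈ 0.63 → the study is underpowered (power < 0.80).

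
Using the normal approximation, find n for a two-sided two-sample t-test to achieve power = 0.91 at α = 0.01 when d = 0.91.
n = 38 per group

Sample size formula (two-sample t-test, normal approximation):
n = 2 · ((z_{α/2} + z_β) / d)²

z_{α/2} = 2.576 (for α = 0.01, two-sided)
z_β = 1.341 (for power = 0.91)
d = 0.91

n = 2 · ((2.576 + 1.341) / 0.91)²
n = 2 · (4.304)²
n ≈ 37.05
Round up to the next whole number: n = 38 per group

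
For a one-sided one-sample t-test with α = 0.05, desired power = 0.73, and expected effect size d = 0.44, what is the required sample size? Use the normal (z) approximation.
n = 27

Sample size formula (one-sample t-test, normal approximation):
n = ((z_α + z_β) / d)²

z_α = 1.645 (for α = 0.05, one-sided)
z_β = 0.613 (for power = 0.73)
d = 0.44

n = ((1.645 + 0.613) / 0.44)²
n = (5.132)²
n ≈ 26.34
Round up to the next whole number: n = 27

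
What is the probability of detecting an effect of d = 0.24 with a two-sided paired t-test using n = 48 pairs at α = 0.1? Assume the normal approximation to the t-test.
Power ≈ 0.51

Power calculation (paired t-test, normal approximation):
z_β = d · √n - z_{α/2}
z_β = 0.24 · √48 - 1.645
z_β = 0.24 · 6.928 - 1.645
z_β = 0.018

Power = Φ(z_β) = Φ(0.018) ≈ 0.507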